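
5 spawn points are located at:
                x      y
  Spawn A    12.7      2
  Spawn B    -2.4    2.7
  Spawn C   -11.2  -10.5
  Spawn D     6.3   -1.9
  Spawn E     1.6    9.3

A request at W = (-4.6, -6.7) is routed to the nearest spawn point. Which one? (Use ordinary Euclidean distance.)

Squared Euclidean distances:
d²(W, Spawn A) = (-4.6−12.7)² + (-6.7−2)² = 299.29 + 75.69 = 374.98
d²(W, Spawn B) = (-4.6−(-2.4))² + (-6.7−2.7)² = 4.84 + 88.36 = 93.2
d²(W, Spawn C) = (-4.6−(-11.2))² + (-6.7−(-10.5))² = 43.56 + 14.44 = 58
d²(W, Spawn D) = (-4.6−6.3)² + (-6.7−(-1.9))² = 118.81 + 23.04 = 141.85
d²(W, Spawn E) = (-4.6−1.6)² + (-6.7−9.3)² = 38.44 + 256 = 294.44
The smallest is to Spawn C, so W lies in the Voronoi region of Spawn C.

Spawn C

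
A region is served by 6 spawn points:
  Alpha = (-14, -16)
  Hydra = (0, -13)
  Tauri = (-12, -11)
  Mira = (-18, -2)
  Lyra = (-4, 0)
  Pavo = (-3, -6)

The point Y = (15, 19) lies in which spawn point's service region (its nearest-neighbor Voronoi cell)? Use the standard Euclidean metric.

Lyra

Squared Euclidean distances:
d²(Y, Alpha) = (15−(-14))² + (19−(-16))² = 841 + 1225 = 2066
d²(Y, Hydra) = (15−0)² + (19−(-13))² = 225 + 1024 = 1249
d²(Y, Tauri) = (15−(-12))² + (19−(-11))² = 729 + 900 = 1629
d²(Y, Mira) = (15−(-18))² + (19−(-2))² = 1089 + 441 = 1530
d²(Y, Lyra) = (15−(-4))² + (19−0)² = 361 + 361 = 722
d²(Y, Pavo) = (15−(-3))² + (19−(-6))² = 324 + 625 = 949
Lyra is nearest.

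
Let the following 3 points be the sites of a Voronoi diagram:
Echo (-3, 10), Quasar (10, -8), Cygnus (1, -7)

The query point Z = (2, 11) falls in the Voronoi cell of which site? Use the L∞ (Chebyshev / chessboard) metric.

Echo

d(Z, Echo) = max(5, 1) = 5
d(Z, Quasar) = max(8, 19) = 19
d(Z, Cygnus) = max(1, 18) = 18
The smallest is to Echo, so Z lies in the Voronoi region of Echo.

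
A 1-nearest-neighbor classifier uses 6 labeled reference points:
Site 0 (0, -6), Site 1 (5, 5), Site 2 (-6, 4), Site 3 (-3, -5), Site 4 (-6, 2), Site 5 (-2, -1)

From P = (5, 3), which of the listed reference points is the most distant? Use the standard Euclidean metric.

Since √ is increasing, it suffices to compare squared distances:
d²(P, Site 0) = (5−0)² + (3−(-6))² = 25 + 81 = 106
d²(P, Site 1) = (5−5)² + (3−5)² = 0 + 4 = 4
d²(P, Site 2) = (5−(-6))² + (3−4)² = 121 + 1 = 122
d²(P, Site 3) = (5−(-3))² + (3−(-5))² = 64 + 64 = 128
d²(P, Site 4) = (5−(-6))² + (3−2)² = 121 + 1 = 122
d²(P, Site 5) = (5−(-2))² + (3−(-1))² = 49 + 16 = 65
The largest is to Site 3.

Site 3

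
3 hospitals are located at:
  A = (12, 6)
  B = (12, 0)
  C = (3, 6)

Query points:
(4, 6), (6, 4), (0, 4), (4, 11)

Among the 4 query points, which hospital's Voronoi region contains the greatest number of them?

(4, 6) — d² to each: A:64, B:100, C:1 → nearest is C
(6, 4) — d² to each: A:40, B:52, C:13 → nearest is C
(0, 4) — d² to each: A:148, B:160, C:13 → nearest is C
(4, 11) — d² to each: A:89, B:185, C:26 → nearest is C
Tally — C:4. C captures the most (4).

C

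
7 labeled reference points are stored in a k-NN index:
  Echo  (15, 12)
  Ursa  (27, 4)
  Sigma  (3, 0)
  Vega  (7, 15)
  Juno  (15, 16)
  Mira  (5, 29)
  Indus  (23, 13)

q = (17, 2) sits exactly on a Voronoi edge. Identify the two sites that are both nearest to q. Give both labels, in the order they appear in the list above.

Squared distances from q to each site:
d²(q, Echo) = (17−15)² + (2−12)² = 4 + 100 = 104
d²(q, Ursa) = (17−27)² + (2−4)² = 100 + 4 = 104
d²(q, Sigma) = (17−3)² + (2−0)² = 196 + 4 = 200
d²(q, Vega) = (17−7)² + (2−15)² = 100 + 169 = 269
d²(q, Juno) = (17−15)² + (2−16)² = 4 + 196 = 200
d²(q, Mira) = (17−5)² + (2−29)² = 144 + 729 = 873
d²(q, Indus) = (17−23)² + (2−13)² = 36 + 121 = 157
q is equidistant from Echo and Ursa (both at squared distance 104), and every other site is strictly farther — so q lies on the Echo–Ursa Voronoi edge.

Echo and Ursa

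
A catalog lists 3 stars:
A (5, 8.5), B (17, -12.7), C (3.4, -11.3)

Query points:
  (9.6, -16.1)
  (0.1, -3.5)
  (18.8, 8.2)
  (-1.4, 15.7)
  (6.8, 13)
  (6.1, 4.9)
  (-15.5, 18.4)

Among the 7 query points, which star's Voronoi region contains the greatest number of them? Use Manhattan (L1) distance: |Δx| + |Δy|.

A

(9.6, -16.1) — d to each: A:29.2, B:10.8, C:11 → nearest is B
(0.1, -3.5) — d to each: A:16.9, B:26.1, C:11.1 → nearest is C
(18.8, 8.2) — d to each: A:14.1, B:22.7, C:34.9 → nearest is A
(-1.4, 15.7) — d to each: A:13.6, B:46.8, C:31.8 → nearest is A
(6.8, 13) — d to each: A:6.3, B:35.9, C:27.7 → nearest is A
(6.1, 4.9) — d to each: A:4.7, B:28.5, C:18.9 → nearest is A
(-15.5, 18.4) — d to each: A:30.4, B:63.6, C:48.6 → nearest is A
Tally — A:5, B:1, C:1. A captures the most (5).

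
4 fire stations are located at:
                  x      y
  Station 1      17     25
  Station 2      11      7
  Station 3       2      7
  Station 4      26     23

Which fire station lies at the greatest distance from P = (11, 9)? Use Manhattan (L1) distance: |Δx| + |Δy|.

Station 4

d(P, Station 1) = |11−17| + |9−25| = 6 + 16 = 22
d(P, Station 2) = |11−11| + |9−7| = 0 + 2 = 2
d(P, Station 3) = |11−2| + |9−7| = 9 + 2 = 11
d(P, Station 4) = |11−26| + |9−23| = 15 + 14 = 29
The largest is to Station 4.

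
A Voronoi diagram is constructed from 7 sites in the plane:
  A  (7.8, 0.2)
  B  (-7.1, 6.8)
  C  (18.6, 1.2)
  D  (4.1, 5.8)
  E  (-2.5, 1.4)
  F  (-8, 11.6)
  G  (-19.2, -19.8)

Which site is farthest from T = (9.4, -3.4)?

G

Since √ is increasing, it suffices to compare squared distances:
|TA|² = (9.4−7.8)² + (-3.4−0.2)² = 2.56 + 12.96 = 15.52
|TB|² = (9.4−(-7.1))² + (-3.4−6.8)² = 272.25 + 104.04 = 376.29
|TC|² = (9.4−18.6)² + (-3.4−1.2)² = 84.64 + 21.16 = 105.8
|TD|² = (9.4−4.1)² + (-3.4−5.8)² = 28.09 + 84.64 = 112.73
|TE|² = (9.4−(-2.5))² + (-3.4−1.4)² = 141.61 + 23.04 = 164.65
|TF|² = (9.4−(-8))² + (-3.4−11.6)² = 302.76 + 225 = 527.76
|TG|² = (9.4−(-19.2))² + (-3.4−(-19.8))² = 817.96 + 268.96 = 1086.92
The largest is to G.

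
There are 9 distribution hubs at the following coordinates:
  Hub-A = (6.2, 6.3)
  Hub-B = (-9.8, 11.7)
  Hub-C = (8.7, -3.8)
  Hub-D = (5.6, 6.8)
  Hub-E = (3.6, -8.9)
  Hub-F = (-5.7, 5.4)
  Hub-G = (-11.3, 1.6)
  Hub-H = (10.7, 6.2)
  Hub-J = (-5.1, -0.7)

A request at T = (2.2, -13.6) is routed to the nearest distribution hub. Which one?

Since √ is increasing, it suffices to compare squared distances:
d²(T, Hub-A) = 16 + 396.01 = 412.01
d²(T, Hub-B) = 144 + 640.09 = 784.09
d²(T, Hub-C) = 42.25 + 96.04 = 138.29
d²(T, Hub-D) = 11.56 + 416.16 = 427.72
d²(T, Hub-E) = 1.96 + 22.09 = 24.05
d²(T, Hub-F) = 62.41 + 361 = 423.41
d²(T, Hub-G) = 182.25 + 231.04 = 413.29
d²(T, Hub-H) = 72.25 + 392.04 = 464.29
d²(T, Hub-J) = 53.29 + 166.41 = 219.7
The smallest is to Hub-E, so T lies in the Voronoi region of Hub-E.

Hub-E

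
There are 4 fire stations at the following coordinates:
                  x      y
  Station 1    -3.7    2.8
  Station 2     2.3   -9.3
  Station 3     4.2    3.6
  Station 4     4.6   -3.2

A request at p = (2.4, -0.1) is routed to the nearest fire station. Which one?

Station 4

Since √ is increasing, it suffices to compare squared distances:
d²(p, Station 1) = (2.4−(-3.7))² + (-0.1−2.8)² = 37.21 + 8.41 = 45.62
d²(p, Station 2) = (2.4−2.3)² + (-0.1−(-9.3))² = 0.01 + 84.64 = 84.65
d²(p, Station 3) = (2.4−4.2)² + (-0.1−3.6)² = 3.24 + 13.69 = 16.93
d²(p, Station 4) = (2.4−4.6)² + (-0.1−(-3.2))² = 4.84 + 9.61 = 14.45
Station 4 is nearest.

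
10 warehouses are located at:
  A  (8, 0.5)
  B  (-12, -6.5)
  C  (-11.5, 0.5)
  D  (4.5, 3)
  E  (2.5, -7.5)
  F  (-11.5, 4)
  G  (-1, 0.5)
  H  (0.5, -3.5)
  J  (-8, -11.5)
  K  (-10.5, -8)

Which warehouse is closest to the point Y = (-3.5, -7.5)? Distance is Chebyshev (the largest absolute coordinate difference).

d(Y,A) = max(11.5, 8) = 11.5
d(Y,B) = max(8.5, 1) = 8.5
d(Y,C) = max(8, 8) = 8
d(Y,D) = max(8, 10.5) = 10.5
d(Y,E) = max(6, 0) = 6
d(Y,F) = max(8, 11.5) = 11.5
d(Y,G) = max(2.5, 8) = 8
d(Y,H) = max(4, 4) = 4
d(Y,J) = max(4.5, 4) = 4.5
d(Y,K) = max(7, 0.5) = 7
The smallest is to H, so Y lies in the Voronoi region of H.

H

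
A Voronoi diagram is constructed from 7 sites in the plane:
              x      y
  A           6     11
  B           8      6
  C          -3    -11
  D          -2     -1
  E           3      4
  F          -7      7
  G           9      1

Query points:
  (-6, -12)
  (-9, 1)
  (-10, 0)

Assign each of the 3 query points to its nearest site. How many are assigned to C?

1

(-6, -12) — d² to each: A:673, B:520, C:10, D:137, E:337, F:362, G:394 → nearest is C
(-9, 1) — d² to each: A:325, B:314, C:180, D:53, E:153, F:40, G:324 → nearest is F
(-10, 0) — d² to each: A:377, B:360, C:170, D:65, E:185, F:58, G:362 → nearest is F
1 of the 3 points has C as nearest.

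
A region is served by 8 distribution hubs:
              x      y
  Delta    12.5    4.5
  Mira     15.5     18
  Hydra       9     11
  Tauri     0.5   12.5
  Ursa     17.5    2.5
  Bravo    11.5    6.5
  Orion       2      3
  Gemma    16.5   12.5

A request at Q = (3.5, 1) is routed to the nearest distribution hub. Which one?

Since √ is increasing, it suffices to compare squared distances:
d²(Q, Delta) = (3.5−12.5)² + (1−4.5)² = 81 + 12.25 = 93.25
d²(Q, Mira) = (3.5−15.5)² + (1−18)² = 144 + 289 = 433
d²(Q, Hydra) = (3.5−9)² + (1−11)² = 30.25 + 100 = 130.25
d²(Q, Tauri) = (3.5−0.5)² + (1−12.5)² = 9 + 132.25 = 141.25
d²(Q, Ursa) = (3.5−17.5)² + (1−2.5)² = 196 + 2.25 = 198.25
d²(Q, Bravo) = (3.5−11.5)² + (1−6.5)² = 64 + 30.25 = 94.25
d²(Q, Orion) = (3.5−2)² + (1−3)² = 2.25 + 4 = 6.25
d²(Q, Gemma) = (3.5−16.5)² + (1−12.5)² = 169 + 132.25 = 301.25
Orion is nearest.

Orion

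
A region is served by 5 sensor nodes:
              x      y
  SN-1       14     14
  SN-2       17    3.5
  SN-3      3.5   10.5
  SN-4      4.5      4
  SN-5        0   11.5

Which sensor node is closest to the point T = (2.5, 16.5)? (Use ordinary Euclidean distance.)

Squared Euclidean distances:
d²(T, SN-1) = (2.5−14)² + (16.5−14)² = 132.25 + 6.25 = 138.5
d²(T, SN-2) = (2.5−17)² + (16.5−3.5)² = 210.25 + 169 = 379.25
d²(T, SN-3) = (2.5−3.5)² + (16.5−10.5)² = 1 + 36 = 37
d²(T, SN-4) = (2.5−4.5)² + (16.5−4)² = 4 + 156.25 = 160.25
d²(T, SN-5) = (2.5−0)² + (16.5−11.5)² = 6.25 + 25 = 31.25
The smallest is to SN-5, so T lies in the Voronoi region of SN-5.

SN-5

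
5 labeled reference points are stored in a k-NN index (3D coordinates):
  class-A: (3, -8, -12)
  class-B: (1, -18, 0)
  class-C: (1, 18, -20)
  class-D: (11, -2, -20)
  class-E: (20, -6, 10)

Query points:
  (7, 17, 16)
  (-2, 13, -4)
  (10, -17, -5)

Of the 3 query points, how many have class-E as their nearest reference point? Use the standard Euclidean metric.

(7, 17, 16) — d² to each: class-A:1425, class-B:1517, class-C:1333, class-D:1673, class-E:734 → nearest is class-E
(-2, 13, -4) — d² to each: class-A:530, class-B:986, class-C:290, class-D:650, class-E:1041 → nearest is class-C
(10, -17, -5) — d² to each: class-A:179, class-B:107, class-C:1531, class-D:451, class-E:446 → nearest is class-B
1 of the 3 points has class-E as nearest.

1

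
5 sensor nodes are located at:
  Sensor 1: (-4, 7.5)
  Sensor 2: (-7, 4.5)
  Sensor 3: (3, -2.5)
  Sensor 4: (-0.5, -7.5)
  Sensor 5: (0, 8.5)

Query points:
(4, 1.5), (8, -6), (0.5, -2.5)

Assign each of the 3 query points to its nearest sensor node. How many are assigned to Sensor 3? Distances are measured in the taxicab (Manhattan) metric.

3

(4, 1.5) — d to each: Sensor 1:14, Sensor 2:14, Sensor 3:5, Sensor 4:13.5, Sensor 5:11 → nearest is Sensor 3
(8, -6) — d to each: Sensor 1:25.5, Sensor 2:25.5, Sensor 3:8.5, Sensor 4:10, Sensor 5:22.5 → nearest is Sensor 3
(0.5, -2.5) — d to each: Sensor 1:14.5, Sensor 2:14.5, Sensor 3:2.5, Sensor 4:6, Sensor 5:11.5 → nearest is Sensor 3
3 of the 3 points have Sensor 3 as nearest.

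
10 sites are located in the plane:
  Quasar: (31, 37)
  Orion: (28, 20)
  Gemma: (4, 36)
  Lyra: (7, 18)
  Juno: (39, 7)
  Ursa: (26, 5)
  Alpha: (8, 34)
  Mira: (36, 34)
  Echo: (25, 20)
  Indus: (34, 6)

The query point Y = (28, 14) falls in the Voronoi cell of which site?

Compare squared distances (the ordering matches that of the actual distances):
d²(Y, Quasar) = (28−31)² + (14−37)² = 9 + 529 = 538
d²(Y, Orion) = (28−28)² + (14−20)² = 0 + 36 = 36
d²(Y, Gemma) = (28−4)² + (14−36)² = 576 + 484 = 1060
d²(Y, Lyra) = (28−7)² + (14−18)² = 441 + 16 = 457
d²(Y, Juno) = (28−39)² + (14−7)² = 121 + 49 = 170
d²(Y, Ursa) = (28−26)² + (14−5)² = 4 + 81 = 85
d²(Y, Alpha) = (28−8)² + (14−34)² = 400 + 400 = 800
d²(Y, Mira) = (28−36)² + (14−34)² = 64 + 400 = 464
d²(Y, Echo) = (28−25)² + (14−20)² = 9 + 36 = 45
d²(Y, Indus) = (28−34)² + (14−6)² = 36 + 64 = 100
The smallest is to Orion, so Y lies in the Voronoi region of Orion.

Orion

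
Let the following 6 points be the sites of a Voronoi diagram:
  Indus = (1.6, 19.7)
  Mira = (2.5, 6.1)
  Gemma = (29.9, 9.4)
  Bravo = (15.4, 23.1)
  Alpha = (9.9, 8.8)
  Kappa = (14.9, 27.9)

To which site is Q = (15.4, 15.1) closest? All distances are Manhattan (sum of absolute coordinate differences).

d(Q, Indus) = |15.4−1.6| + |15.1−19.7| = 13.8 + 4.6 = 18.4
d(Q, Mira) = |15.4−2.5| + |15.1−6.1| = 12.9 + 9 = 21.9
d(Q, Gemma) = |15.4−29.9| + |15.1−9.4| = 14.5 + 5.7 = 20.2
d(Q, Bravo) = |15.4−15.4| + |15.1−23.1| = 0 + 8 = 8
d(Q, Alpha) = |15.4−9.9| + |15.1−8.8| = 5.5 + 6.3 = 11.8
d(Q, Kappa) = |15.4−14.9| + |15.1−27.9| = 0.5 + 12.8 = 13.3
Bravo is nearest.

Bravo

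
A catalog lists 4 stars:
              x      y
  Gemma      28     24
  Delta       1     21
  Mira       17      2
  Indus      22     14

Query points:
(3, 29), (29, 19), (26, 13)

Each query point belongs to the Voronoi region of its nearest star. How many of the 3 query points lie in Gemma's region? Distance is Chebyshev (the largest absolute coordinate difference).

1

(3, 29) — d to each: Gemma:25, Delta:8, Mira:27, Indus:19 → nearest is Delta
(29, 19) — d to each: Gemma:5, Delta:28, Mira:17, Indus:7 → nearest is Gemma
(26, 13) — d to each: Gemma:11, Delta:25, Mira:11, Indus:4 → nearest is Indus
1 of the 3 points has Gemma as nearest.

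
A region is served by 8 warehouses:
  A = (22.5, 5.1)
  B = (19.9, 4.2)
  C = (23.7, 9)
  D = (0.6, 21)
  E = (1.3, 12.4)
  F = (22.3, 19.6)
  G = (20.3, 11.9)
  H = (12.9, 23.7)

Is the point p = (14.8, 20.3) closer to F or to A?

F

Compare squared distances:
|pF|² = (14.8−22.3)² + (20.3−19.6)² = 56.25 + 0.49 = 56.74
|pA|² = (14.8−22.5)² + (20.3−5.1)² = 59.29 + 231.04 = 290.33
56.74 < 290.33, so F is closer.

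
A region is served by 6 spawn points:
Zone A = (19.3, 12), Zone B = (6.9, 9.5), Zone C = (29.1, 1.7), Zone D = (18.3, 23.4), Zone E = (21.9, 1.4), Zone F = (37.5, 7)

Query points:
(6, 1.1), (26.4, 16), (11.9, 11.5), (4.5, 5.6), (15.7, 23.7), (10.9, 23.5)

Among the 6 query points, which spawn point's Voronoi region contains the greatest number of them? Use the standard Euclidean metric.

Zone B

(6, 1.1) — d² to each: Zone A:295.7, Zone B:71.37, Zone C:533.97, Zone D:648.58, Zone E:252.9, Zone F:1027.06 → nearest is Zone B
(26.4, 16) — d² to each: Zone A:66.41, Zone B:422.5, Zone C:211.78, Zone D:120.37, Zone E:233.41, Zone F:204.21 → nearest is Zone A
(11.9, 11.5) — d² to each: Zone A:55.01, Zone B:29, Zone C:391.88, Zone D:182.57, Zone E:202.01, Zone F:675.61 → nearest is Zone B
(4.5, 5.6) — d² to each: Zone A:260, Zone B:20.97, Zone C:620.37, Zone D:507.28, Zone E:320.4, Zone F:1090.96 → nearest is Zone B
(15.7, 23.7) — d² to each: Zone A:149.85, Zone B:279.08, Zone C:663.56, Zone D:6.85, Zone E:535.73, Zone F:754.13 → nearest is Zone D
(10.9, 23.5) — d² to each: Zone A:202.81, Zone B:212, Zone C:806.48, Zone D:54.77, Zone E:609.41, Zone F:979.81 → nearest is Zone D
Tally — Zone A:1, Zone B:3, Zone D:2. Zone B captures the most (3).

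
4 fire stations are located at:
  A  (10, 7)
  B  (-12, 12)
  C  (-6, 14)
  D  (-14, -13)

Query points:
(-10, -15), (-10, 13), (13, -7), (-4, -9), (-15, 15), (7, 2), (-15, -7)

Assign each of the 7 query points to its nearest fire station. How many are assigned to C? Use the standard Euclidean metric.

0

(-10, -15) — d² to each: A:884, B:733, C:857, D:20 → nearest is D
(-10, 13) — d² to each: A:436, B:5, C:17, D:692 → nearest is B
(13, -7) — d² to each: A:205, B:986, C:802, D:765 → nearest is A
(-4, -9) — d² to each: A:452, B:505, C:533, D:116 → nearest is D
(-15, 15) — d² to each: A:689, B:18, C:82, D:785 → nearest is B
(7, 2) — d² to each: A:34, B:461, C:313, D:666 → nearest is A
(-15, -7) — d² to each: A:821, B:370, C:522, D:37 → nearest is D
0 of the 7 points have C as nearest.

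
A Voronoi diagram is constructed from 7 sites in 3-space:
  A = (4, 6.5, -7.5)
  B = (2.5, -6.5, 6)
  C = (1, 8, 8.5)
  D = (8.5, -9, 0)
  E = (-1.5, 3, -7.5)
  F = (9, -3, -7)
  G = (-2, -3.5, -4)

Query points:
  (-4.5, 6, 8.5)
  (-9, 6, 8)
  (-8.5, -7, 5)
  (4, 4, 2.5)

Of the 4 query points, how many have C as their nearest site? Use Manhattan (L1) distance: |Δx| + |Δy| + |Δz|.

(-4.5, 6, 8.5) — d to each: A:25, B:22, C:7.5, D:36.5, E:22, F:38, G:24.5 → nearest is C
(-9, 6, 8) — d to each: A:29, B:26, C:12.5, D:40.5, E:26, F:42, G:28.5 → nearest is C
(-8.5, -7, 5) — d to each: A:38.5, B:12.5, C:28, D:24, E:29.5, F:33.5, G:19 → nearest is B
(4, 4, 2.5) — d to each: A:12.5, B:15.5, C:13, D:20, E:16.5, F:21.5, G:20 → nearest is A
2 of the 4 points have C as nearest.

2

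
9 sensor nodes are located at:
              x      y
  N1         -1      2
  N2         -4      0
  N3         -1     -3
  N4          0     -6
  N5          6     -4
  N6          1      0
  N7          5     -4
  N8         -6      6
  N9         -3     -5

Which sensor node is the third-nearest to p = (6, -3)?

N6

Compare squared distances (the ordering matches that of the actual distances):
|pN1|² = 49 + 25 = 74
|pN2|² = 100 + 9 = 109
|pN3|² = 49 + 0 = 49
|pN4|² = 36 + 9 = 45
|pN5|² = 0 + 1 = 1
|pN6|² = 25 + 9 = 34
|pN7|² = 1 + 1 = 2
|pN8|² = 144 + 81 = 225
|pN9|² = 81 + 4 = 85
Sorted ascending: N5, N7, N6, N4, … — the third-nearest is N6.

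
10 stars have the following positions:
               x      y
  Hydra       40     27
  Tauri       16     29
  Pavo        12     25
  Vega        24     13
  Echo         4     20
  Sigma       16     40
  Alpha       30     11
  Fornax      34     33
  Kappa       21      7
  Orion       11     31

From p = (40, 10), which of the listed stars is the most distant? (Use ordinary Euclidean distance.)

Compare squared distances (the ordering matches that of the actual distances):
d²(p, Hydra) = (40−40)² + (10−27)² = 0 + 289 = 289
d²(p, Tauri) = (40−16)² + (10−29)² = 576 + 361 = 937
d²(p, Pavo) = (40−12)² + (10−25)² = 784 + 225 = 1009
d²(p, Vega) = (40−24)² + (10−13)² = 256 + 9 = 265
d²(p, Echo) = (40−4)² + (10−20)² = 1296 + 100 = 1396
d²(p, Sigma) = (40−16)² + (10−40)² = 576 + 900 = 1476
d²(p, Alpha) = (40−30)² + (10−11)² = 100 + 1 = 101
d²(p, Fornax) = (40−34)² + (10−33)² = 36 + 529 = 565
d²(p, Kappa) = (40−21)² + (10−7)² = 361 + 9 = 370
d²(p, Orion) = (40−11)² + (10−31)² = 841 + 441 = 1282
The largest is to Sigma.

Sigma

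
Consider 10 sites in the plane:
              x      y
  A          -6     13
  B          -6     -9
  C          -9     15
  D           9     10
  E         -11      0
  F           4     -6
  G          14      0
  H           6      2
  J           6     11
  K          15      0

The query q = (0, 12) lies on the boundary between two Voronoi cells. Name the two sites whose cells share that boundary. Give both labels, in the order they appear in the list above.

Squared distances from q to each site:
|qA|² = (0−(-6))² + (12−13)² = 36 + 1 = 37
|qB|² = (0−(-6))² + (12−(-9))² = 36 + 441 = 477
|qC|² = (0−(-9))² + (12−15)² = 81 + 9 = 90
|qD|² = (0−9)² + (12−10)² = 81 + 4 = 85
|qE|² = (0−(-11))² + (12−0)² = 121 + 144 = 265
|qF|² = (0−4)² + (12−(-6))² = 16 + 324 = 340
|qG|² = (0−14)² + (12−0)² = 196 + 144 = 340
|qH|² = (0−6)² + (12−2)² = 36 + 100 = 136
|qJ|² = (0−6)² + (12−11)² = 36 + 1 = 37
|qK|² = (0−15)² + (12−0)² = 225 + 144 = 369
q is equidistant from A and J (both at squared distance 37), and every other site is strictly farther — so q lies on the A–J Voronoi edge.

A and J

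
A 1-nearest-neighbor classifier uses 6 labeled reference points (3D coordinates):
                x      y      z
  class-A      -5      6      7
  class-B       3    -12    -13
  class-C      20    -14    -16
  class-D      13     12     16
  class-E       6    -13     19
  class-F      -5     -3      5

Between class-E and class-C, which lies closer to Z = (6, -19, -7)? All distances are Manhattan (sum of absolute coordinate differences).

class-C

d(Z, class-E) = |6−6| + |-19−(-13)| + |-7−19| = 0 + 6 + 26 = 32
d(Z, class-C) = |6−20| + |-19−(-14)| + |-7−(-16)| = 14 + 5 + 9 = 28
32 > 28, so class-C is closer.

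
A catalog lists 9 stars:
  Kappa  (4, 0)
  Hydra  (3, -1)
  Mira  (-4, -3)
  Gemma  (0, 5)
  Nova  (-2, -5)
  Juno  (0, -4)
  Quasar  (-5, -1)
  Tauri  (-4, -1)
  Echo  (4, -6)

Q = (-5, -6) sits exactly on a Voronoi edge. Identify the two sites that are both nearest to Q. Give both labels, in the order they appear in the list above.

Squared distances from Q to each site:
d²(Q, Kappa) = (-5−4)² + (-6−0)² = 81 + 36 = 117
d²(Q, Hydra) = (-5−3)² + (-6−(-1))² = 64 + 25 = 89
d²(Q, Mira) = (-5−(-4))² + (-6−(-3))² = 1 + 9 = 10
d²(Q, Gemma) = (-5−0)² + (-6−5)² = 25 + 121 = 146
d²(Q, Nova) = (-5−(-2))² + (-6−(-5))² = 9 + 1 = 10
d²(Q, Juno) = (-5−0)² + (-6−(-4))² = 25 + 4 = 29
d²(Q, Quasar) = (-5−(-5))² + (-6−(-1))² = 0 + 25 = 25
d²(Q, Tauri) = (-5−(-4))² + (-6−(-1))² = 1 + 25 = 26
d²(Q, Echo) = (-5−4)² + (-6−(-6))² = 81 + 0 = 81
Q is equidistant from Mira and Nova (both at squared distance 10), and every other site is strictly farther — so Q lies on the Mira–Nova Voronoi edge.

Mira and Nova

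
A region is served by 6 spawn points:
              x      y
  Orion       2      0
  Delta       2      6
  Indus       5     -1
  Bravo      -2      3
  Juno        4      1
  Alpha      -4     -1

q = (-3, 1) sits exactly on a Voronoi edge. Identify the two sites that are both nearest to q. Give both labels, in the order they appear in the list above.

Squared distances from q to each site:
d²(q, Orion) = (-3−2)² + (1−0)² = 25 + 1 = 26
d²(q, Delta) = (-3−2)² + (1−6)² = 25 + 25 = 50
d²(q, Indus) = (-3−5)² + (1−(-1))² = 64 + 4 = 68
d²(q, Bravo) = (-3−(-2))² + (1−3)² = 1 + 4 = 5
d²(q, Juno) = (-3−4)² + (1−1)² = 49 + 0 = 49
d²(q, Alpha) = (-3−(-4))² + (1−(-1))² = 1 + 4 = 5
q is equidistant from Bravo and Alpha (both at squared distance 5), and every other site is strictly farther — so q lies on the Bravo–Alpha Voronoi edge.

Bravo and Alpha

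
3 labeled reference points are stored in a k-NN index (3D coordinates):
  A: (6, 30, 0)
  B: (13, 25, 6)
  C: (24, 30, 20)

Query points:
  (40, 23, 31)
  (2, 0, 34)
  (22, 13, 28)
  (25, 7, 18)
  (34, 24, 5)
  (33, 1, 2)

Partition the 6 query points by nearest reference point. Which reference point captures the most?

C

(40, 23, 31) — d² to each: A:2166, B:1358, C:426 → nearest is C
(2, 0, 34) — d² to each: A:2072, B:1530, C:1580 → nearest is B
(22, 13, 28) — d² to each: A:1329, B:709, C:357 → nearest is C
(25, 7, 18) — d² to each: A:1214, B:612, C:534 → nearest is C
(34, 24, 5) — d² to each: A:845, B:443, C:361 → nearest is C
(33, 1, 2) — d² to each: A:1574, B:992, C:1246 → nearest is B
Tally — B:2, C:4. C captures the most (4).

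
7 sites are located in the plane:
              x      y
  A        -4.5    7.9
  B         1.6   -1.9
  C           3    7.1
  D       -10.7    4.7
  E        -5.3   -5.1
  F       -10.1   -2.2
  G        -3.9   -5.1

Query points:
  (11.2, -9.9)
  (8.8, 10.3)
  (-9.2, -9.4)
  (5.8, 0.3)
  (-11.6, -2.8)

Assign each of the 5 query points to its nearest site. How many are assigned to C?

(11.2, -9.9) — d² to each: A:563.33, B:156.16, C:356.24, D:692.77, E:295.29, F:512.98, G:251.05 → nearest is B
(8.8, 10.3) — d² to each: A:182.65, B:200.68, C:43.88, D:411.61, E:435.97, F:513.46, G:398.45 → nearest is C
(-9.2, -9.4) — d² to each: A:321.38, B:172.89, C:421.09, D:201.06, E:33.7, F:52.65, G:46.58 → nearest is E
(5.8, 0.3) — d² to each: A:163.85, B:22.48, C:54.08, D:291.61, E:152.37, F:259.06, G:123.25 → nearest is B
(-11.6, -2.8) — d² to each: A:164.9, B:175.05, C:311.17, D:57.06, E:44.98, F:2.61, G:64.58 → nearest is F
1 of the 5 points has C as nearest.

1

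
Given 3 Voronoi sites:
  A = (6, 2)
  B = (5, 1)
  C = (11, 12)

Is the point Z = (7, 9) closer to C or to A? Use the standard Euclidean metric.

Compare squared distances:
|ZC|² = (7−11)² + (9−12)² = 16 + 9 = 25
|ZA|² = (7−6)² + (9−2)² = 1 + 49 = 50
25 < 50, so C is closer.

C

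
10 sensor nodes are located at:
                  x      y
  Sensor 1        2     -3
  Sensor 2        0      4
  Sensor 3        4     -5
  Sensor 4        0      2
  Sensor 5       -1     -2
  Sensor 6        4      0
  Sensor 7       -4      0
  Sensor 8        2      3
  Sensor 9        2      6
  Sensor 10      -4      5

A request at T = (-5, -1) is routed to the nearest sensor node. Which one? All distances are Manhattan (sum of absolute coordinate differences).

Sensor 7

d(T, Sensor 1) = |-5−2| + |-1−(-3)| = 7 + 2 = 9
d(T, Sensor 2) = |-5−0| + |-1−4| = 5 + 5 = 10
d(T, Sensor 3) = |-5−4| + |-1−(-5)| = 9 + 4 = 13
d(T, Sensor 4) = |-5−0| + |-1−2| = 5 + 3 = 8
d(T, Sensor 5) = |-5−(-1)| + |-1−(-2)| = 4 + 1 = 5
d(T, Sensor 6) = |-5−4| + |-1−0| = 9 + 1 = 10
d(T, Sensor 7) = |-5−(-4)| + |-1−0| = 1 + 1 = 2
d(T, Sensor 8) = |-5−2| + |-1−3| = 7 + 4 = 11
d(T, Sensor 9) = |-5−2| + |-1−6| = 7 + 7 = 14
d(T, Sensor 10) = |-5−(-4)| + |-1−5| = 1 + 6 = 7
The smallest is to Sensor 7, so T lies in the Voronoi region of Sensor 7.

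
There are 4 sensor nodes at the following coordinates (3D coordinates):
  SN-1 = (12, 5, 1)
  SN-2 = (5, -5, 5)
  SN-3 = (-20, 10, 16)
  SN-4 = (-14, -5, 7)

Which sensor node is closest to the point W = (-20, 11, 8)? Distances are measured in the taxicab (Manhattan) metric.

SN-3

d(W, SN-1) = |-20−12| + |11−5| + |8−1| = 32 + 6 + 7 = 45
d(W, SN-2) = |-20−5| + |11−(-5)| + |8−5| = 25 + 16 + 3 = 44
d(W, SN-3) = |-20−(-20)| + |11−10| + |8−16| = 0 + 1 + 8 = 9
d(W, SN-4) = |-20−(-14)| + |11−(-5)| + |8−7| = 6 + 16 + 1 = 23
Minimum is at SN-3.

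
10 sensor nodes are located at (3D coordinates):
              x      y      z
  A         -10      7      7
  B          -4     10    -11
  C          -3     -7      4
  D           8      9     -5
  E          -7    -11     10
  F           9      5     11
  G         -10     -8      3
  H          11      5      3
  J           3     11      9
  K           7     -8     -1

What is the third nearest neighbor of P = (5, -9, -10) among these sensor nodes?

D

Squared Euclidean distances:
|PA|² = (5−(-10))² + (-9−7)² + (-10−7)² = 225 + 256 + 289 = 770
|PB|² = (5−(-4))² + (-9−10)² + (-10−(-11))² = 81 + 361 + 1 = 443
|PC|² = (5−(-3))² + (-9−(-7))² + (-10−4)² = 64 + 4 + 196 = 264
|PD|² = (5−8)² + (-9−9)² + (-10−(-5))² = 9 + 324 + 25 = 358
|PE|² = (5−(-7))² + (-9−(-11))² + (-10−10)² = 144 + 4 + 400 = 548
|PF|² = (5−9)² + (-9−5)² + (-10−11)² = 16 + 196 + 441 = 653
|PG|² = (5−(-10))² + (-9−(-8))² + (-10−3)² = 225 + 1 + 169 = 395
|PH|² = (5−11)² + (-9−5)² + (-10−3)² = 36 + 196 + 169 = 401
|PJ|² = (5−3)² + (-9−11)² + (-10−9)² = 4 + 400 + 361 = 765
|PK|² = (5−7)² + (-9−(-8))² + (-10−(-1))² = 4 + 1 + 81 = 86
Sorted ascending: K, C, D, G, … — the third-nearest is D.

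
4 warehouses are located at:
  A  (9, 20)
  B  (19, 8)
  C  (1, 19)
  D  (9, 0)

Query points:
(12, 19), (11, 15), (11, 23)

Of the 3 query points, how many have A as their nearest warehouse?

(12, 19) — d² to each: A:10, B:170, C:121, D:370 → nearest is A
(11, 15) — d² to each: A:29, B:113, C:116, D:229 → nearest is A
(11, 23) — d² to each: A:13, B:289, C:116, D:533 → nearest is A
3 of the 3 points have A as nearest.

3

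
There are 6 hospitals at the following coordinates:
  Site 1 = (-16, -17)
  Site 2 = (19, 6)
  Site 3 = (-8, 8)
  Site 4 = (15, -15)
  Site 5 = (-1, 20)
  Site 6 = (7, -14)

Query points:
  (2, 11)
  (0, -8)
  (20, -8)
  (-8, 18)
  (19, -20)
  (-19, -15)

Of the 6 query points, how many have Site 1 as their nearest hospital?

1

(2, 11) — d² to each: Site 1:1108, Site 2:314, Site 3:109, Site 4:845, Site 5:90, Site 6:650 → nearest is Site 5
(0, -8) — d² to each: Site 1:337, Site 2:557, Site 3:320, Site 4:274, Site 5:785, Site 6:85 → nearest is Site 6
(20, -8) — d² to each: Site 1:1377, Site 2:197, Site 3:1040, Site 4:74, Site 5:1225, Site 6:205 → nearest is Site 4
(-8, 18) — d² to each: Site 1:1289, Site 2:873, Site 3:100, Site 4:1618, Site 5:53, Site 6:1249 → nearest is Site 5
(19, -20) — d² to each: Site 1:1234, Site 2:676, Site 3:1513, Site 4:41, Site 5:2000, Site 6:180 → nearest is Site 4
(-19, -15) — d² to each: Site 1:13, Site 2:1885, Site 3:650, Site 4:1156, Site 5:1549, Site 6:677 → nearest is Site 1
1 of the 6 points has Site 1 as nearest.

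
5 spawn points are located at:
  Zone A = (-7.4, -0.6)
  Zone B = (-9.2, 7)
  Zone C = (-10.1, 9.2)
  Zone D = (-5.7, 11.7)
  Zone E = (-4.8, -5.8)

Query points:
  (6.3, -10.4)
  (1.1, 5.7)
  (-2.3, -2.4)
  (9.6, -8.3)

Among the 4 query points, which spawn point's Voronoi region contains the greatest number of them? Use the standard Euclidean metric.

Zone E

(6.3, -10.4) — d² to each: Zone A:283.73, Zone B:543.01, Zone C:653.12, Zone D:632.41, Zone E:144.37 → nearest is Zone E
(1.1, 5.7) — d² to each: Zone A:111.94, Zone B:107.78, Zone C:137.69, Zone D:82.24, Zone E:167.06 → nearest is Zone D
(-2.3, -2.4) — d² to each: Zone A:29.25, Zone B:135.97, Zone C:195.4, Zone D:210.37, Zone E:17.81 → nearest is Zone E
(9.6, -8.3) — d² to each: Zone A:348.29, Zone B:587.53, Zone C:694.34, Zone D:634.09, Zone E:213.61 → nearest is Zone E
Tally — Zone D:1, Zone E:3. Zone E captures the most (3).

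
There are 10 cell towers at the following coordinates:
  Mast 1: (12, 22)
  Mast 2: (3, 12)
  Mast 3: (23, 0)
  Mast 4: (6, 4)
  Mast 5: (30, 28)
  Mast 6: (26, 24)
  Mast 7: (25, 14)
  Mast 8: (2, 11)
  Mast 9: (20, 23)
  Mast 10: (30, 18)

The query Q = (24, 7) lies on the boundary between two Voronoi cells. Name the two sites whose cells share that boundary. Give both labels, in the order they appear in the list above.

Mast 3 and Mast 7

Squared distances from Q to each site:
d²(Q, Mast 1) = 144 + 225 = 369
d²(Q, Mast 2) = 441 + 25 = 466
d²(Q, Mast 3) = 1 + 49 = 50
d²(Q, Mast 4) = 324 + 9 = 333
d²(Q, Mast 5) = 36 + 441 = 477
d²(Q, Mast 6) = 4 + 289 = 293
d²(Q, Mast 7) = 1 + 49 = 50
d²(Q, Mast 8) = 484 + 16 = 500
d²(Q, Mast 9) = 16 + 256 = 272
d²(Q, Mast 10) = 36 + 121 = 157
Q is equidistant from Mast 3 and Mast 7 (both at squared distance 50), and every other site is strictly farther — so Q lies on the Mast 3–Mast 7 Voronoi edge.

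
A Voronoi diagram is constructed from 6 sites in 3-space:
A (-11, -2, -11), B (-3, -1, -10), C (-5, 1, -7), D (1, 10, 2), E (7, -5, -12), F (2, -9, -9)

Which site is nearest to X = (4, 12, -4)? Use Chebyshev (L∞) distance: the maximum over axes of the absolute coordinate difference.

d(X,A) = max(15, 14, 7) = 15
d(X,B) = max(7, 13, 6) = 13
d(X,C) = max(9, 11, 3) = 11
d(X,D) = max(3, 2, 6) = 6
d(X,E) = max(3, 17, 8) = 17
d(X,F) = max(2, 21, 5) = 21
D is nearest.

D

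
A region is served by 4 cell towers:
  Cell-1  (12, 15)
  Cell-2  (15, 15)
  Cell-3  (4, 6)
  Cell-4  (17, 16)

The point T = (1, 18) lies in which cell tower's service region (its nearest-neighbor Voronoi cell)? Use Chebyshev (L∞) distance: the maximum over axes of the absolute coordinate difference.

Cell-1

d(T, Cell-1) = max(11, 3) = 11
d(T, Cell-2) = max(14, 3) = 14
d(T, Cell-3) = max(3, 12) = 12
d(T, Cell-4) = max(16, 2) = 16
The smallest is to Cell-1, so T lies in the Voronoi region of Cell-1.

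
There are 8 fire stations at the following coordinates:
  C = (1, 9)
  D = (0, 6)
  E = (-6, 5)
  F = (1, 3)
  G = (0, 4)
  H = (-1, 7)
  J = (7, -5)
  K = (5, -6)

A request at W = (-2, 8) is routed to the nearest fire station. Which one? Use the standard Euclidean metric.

Since √ is increasing, it suffices to compare squared distances:
|WC|² = 9 + 1 = 10
|WD|² = 4 + 4 = 8
|WE|² = 16 + 9 = 25
|WF|² = 9 + 25 = 34
|WG|² = 4 + 16 = 20
|WH|² = 1 + 1 = 2
|WJ|² = 81 + 169 = 250
|WK|² = 49 + 196 = 245
H is nearest.

H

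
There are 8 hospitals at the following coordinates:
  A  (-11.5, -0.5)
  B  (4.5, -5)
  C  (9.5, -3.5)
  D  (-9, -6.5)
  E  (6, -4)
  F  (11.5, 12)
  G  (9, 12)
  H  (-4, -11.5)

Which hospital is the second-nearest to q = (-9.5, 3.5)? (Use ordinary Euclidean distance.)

Since √ is increasing, it suffices to compare squared distances:
|qA|² = 4 + 16 = 20
|qB|² = 196 + 72.25 = 268.25
|qC|² = 361 + 49 = 410
|qD|² = 0.25 + 100 = 100.25
|qE|² = 240.25 + 56.25 = 296.5
|qF|² = 441 + 72.25 = 513.25
|qG|² = 342.25 + 72.25 = 414.5
|qH|² = 30.25 + 225 = 255.25
Sorted ascending: A, D, H, … — the second-nearest is D.

D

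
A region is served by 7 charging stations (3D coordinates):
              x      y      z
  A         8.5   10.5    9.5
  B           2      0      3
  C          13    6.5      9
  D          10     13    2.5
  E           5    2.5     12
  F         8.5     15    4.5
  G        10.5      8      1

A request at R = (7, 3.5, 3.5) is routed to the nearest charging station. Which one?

B

Compare squared distances (the ordering matches that of the actual distances):
|RA|² = (7−8.5)² + (3.5−10.5)² + (3.5−9.5)² = 2.25 + 49 + 36 = 87.25
|RB|² = (7−2)² + (3.5−0)² + (3.5−3)² = 25 + 12.25 + 0.25 = 37.5
|RC|² = (7−13)² + (3.5−6.5)² + (3.5−9)² = 36 + 9 + 30.25 = 75.25
|RD|² = (7−10)² + (3.5−13)² + (3.5−2.5)² = 9 + 90.25 + 1 = 100.25
|RE|² = (7−5)² + (3.5−2.5)² + (3.5−12)² = 4 + 1 + 72.25 = 77.25
|RF|² = (7−8.5)² + (3.5−15)² + (3.5−4.5)² = 2.25 + 132.25 + 1 = 135.5
|RG|² = (7−10.5)² + (3.5−8)² + (3.5−1)² = 12.25 + 20.25 + 6.25 = 38.75
B is nearest.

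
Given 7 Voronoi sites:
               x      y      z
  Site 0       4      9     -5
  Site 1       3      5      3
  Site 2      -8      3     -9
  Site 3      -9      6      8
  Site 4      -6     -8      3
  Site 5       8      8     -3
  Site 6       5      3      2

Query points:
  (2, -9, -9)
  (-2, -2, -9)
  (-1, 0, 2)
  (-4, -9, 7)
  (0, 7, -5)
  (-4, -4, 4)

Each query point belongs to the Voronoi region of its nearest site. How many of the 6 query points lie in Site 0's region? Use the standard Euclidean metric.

1

(2, -9, -9) — d² to each: Site 0:344, Site 1:341, Site 2:244, Site 3:635, Site 4:209, Site 5:361, Site 6:274 → nearest is Site 4
(-2, -2, -9) — d² to each: Site 0:173, Site 1:218, Site 2:61, Site 3:402, Site 4:196, Site 5:236, Site 6:195 → nearest is Site 2
(-1, 0, 2) — d² to each: Site 0:155, Site 1:42, Site 2:179, Site 3:136, Site 4:90, Site 5:170, Site 6:45 → nearest is Site 1
(-4, -9, 7) — d² to each: Site 0:532, Site 1:261, Site 2:416, Site 3:251, Site 4:21, Site 5:533, Site 6:250 → nearest is Site 4
(0, 7, -5) — d² to each: Site 0:20, Site 1:77, Site 2:96, Site 3:251, Site 4:325, Site 5:69, Site 6:90 → nearest is Site 0
(-4, -4, 4) — d² to each: Site 0:314, Site 1:131, Site 2:234, Site 3:141, Site 4:21, Site 5:337, Site 6:134 → nearest is Site 4
1 of the 6 points has Site 0 as nearest.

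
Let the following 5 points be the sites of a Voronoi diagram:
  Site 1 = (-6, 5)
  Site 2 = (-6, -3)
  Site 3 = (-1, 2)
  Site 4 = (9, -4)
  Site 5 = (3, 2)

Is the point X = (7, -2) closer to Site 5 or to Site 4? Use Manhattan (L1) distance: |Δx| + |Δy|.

d(X, Site 5) = |7−3| + |-2−2| = 4 + 4 = 8
d(X, Site 4) = |7−9| + |-2−(-4)| = 2 + 2 = 4
8 > 4, so Site 4 is closer.

Site 4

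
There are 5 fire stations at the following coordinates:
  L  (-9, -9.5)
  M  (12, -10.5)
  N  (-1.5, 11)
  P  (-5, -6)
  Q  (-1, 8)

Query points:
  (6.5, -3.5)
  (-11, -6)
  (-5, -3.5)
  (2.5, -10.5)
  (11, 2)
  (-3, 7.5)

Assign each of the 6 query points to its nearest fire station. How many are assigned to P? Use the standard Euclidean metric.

(6.5, -3.5) — d² to each: L:276.25, M:79.25, N:274.25, P:138.5, Q:188.5 → nearest is M
(-11, -6) — d² to each: L:16.25, M:549.25, N:379.25, P:36, Q:296 → nearest is L
(-5, -3.5) — d² to each: L:52, M:338, N:222.5, P:6.25, Q:148.25 → nearest is P
(2.5, -10.5) — d² to each: L:133.25, M:90.25, N:478.25, P:76.5, Q:354.5 → nearest is P
(11, 2) — d² to each: L:532.25, M:157.25, N:237.25, P:320, Q:180 → nearest is M
(-3, 7.5) — d² to each: L:325, M:549, N:14.5, P:186.25, Q:4.25 → nearest is Q
2 of the 6 points have P as nearest.

2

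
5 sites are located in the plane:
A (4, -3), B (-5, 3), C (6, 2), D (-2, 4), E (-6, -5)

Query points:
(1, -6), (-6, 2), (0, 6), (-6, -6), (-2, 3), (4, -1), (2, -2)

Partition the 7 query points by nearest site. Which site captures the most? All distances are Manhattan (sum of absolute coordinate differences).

A

(1, -6) — d to each: A:6, B:15, C:13, D:13, E:8 → nearest is A
(-6, 2) — d to each: A:15, B:2, C:12, D:6, E:7 → nearest is B
(0, 6) — d to each: A:13, B:8, C:10, D:4, E:17 → nearest is D
(-6, -6) — d to each: A:13, B:10, C:20, D:14, E:1 → nearest is E
(-2, 3) — d to each: A:12, B:3, C:9, D:1, E:12 → nearest is D
(4, -1) — d to each: A:2, B:13, C:5, D:11, E:14 → nearest is A
(2, -2) — d to each: A:3, B:12, C:8, D:10, E:11 → nearest is A
Tally — A:3, B:1, D:2, E:1. A captures the most (3).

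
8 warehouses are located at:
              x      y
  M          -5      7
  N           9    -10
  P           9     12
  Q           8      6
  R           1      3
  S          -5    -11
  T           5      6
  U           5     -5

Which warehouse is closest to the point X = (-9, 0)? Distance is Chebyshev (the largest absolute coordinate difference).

d(X,M) = max(4, 7) = 7
d(X,N) = max(18, 10) = 18
d(X,P) = max(18, 12) = 18
d(X,Q) = max(17, 6) = 17
d(X,R) = max(10, 3) = 10
d(X,S) = max(4, 11) = 11
d(X,T) = max(14, 6) = 14
d(X,U) = max(14, 5) = 14
The smallest is to M, so X lies in the Voronoi region of M.

M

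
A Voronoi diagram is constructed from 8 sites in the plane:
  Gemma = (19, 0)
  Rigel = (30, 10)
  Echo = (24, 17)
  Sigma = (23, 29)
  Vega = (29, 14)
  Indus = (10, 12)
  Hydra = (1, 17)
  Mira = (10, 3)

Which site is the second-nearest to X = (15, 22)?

Since √ is increasing, it suffices to compare squared distances:
d²(X, Gemma) = 16 + 484 = 500
d²(X, Rigel) = 225 + 144 = 369
d²(X, Echo) = 81 + 25 = 106
d²(X, Sigma) = 64 + 49 = 113
d²(X, Vega) = 196 + 64 = 260
d²(X, Indus) = 25 + 100 = 125
d²(X, Hydra) = 196 + 25 = 221
d²(X, Mira) = 25 + 361 = 386
Sorted ascending: Echo, Sigma, Indus, … — the second-nearest is Sigma.

Sigma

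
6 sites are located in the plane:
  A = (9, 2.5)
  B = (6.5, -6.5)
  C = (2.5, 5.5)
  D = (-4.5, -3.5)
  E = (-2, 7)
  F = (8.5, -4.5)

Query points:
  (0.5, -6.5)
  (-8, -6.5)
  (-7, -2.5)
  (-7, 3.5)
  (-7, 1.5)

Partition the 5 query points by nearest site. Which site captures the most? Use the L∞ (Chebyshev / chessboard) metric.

(0.5, -6.5) — d to each: A:9, B:6, C:12, D:5, E:13.5, F:8 → nearest is D
(-8, -6.5) — d to each: A:17, B:14.5, C:12, D:3.5, E:13.5, F:16.5 → nearest is D
(-7, -2.5) — d to each: A:16, B:13.5, C:9.5, D:2.5, E:9.5, F:15.5 → nearest is D
(-7, 3.5) — d to each: A:16, B:13.5, C:9.5, D:7, E:5, F:15.5 → nearest is E
(-7, 1.5) — d to each: A:16, B:13.5, C:9.5, D:5, E:5.5, F:15.5 → nearest is D
Tally — D:4, E:1. D captures the most (4).

D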